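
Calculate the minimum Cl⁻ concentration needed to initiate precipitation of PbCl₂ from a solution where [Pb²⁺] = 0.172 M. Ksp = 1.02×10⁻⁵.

7.70×10⁻³ M

Precipitation begins when Q = Ksp.
PbCl₂(s) ⇌ Pb²⁺(aq) + 2 Cl⁻(aq)
Ksp = [Pb²⁺][Cl⁻]^2 = [Cl⁻]^2(0.172)
[Cl⁻]^2 = 1.02×10⁻⁵ / (0.172) = 5.93×10⁻⁵
[Cl⁻] = 7.70×10⁻³ M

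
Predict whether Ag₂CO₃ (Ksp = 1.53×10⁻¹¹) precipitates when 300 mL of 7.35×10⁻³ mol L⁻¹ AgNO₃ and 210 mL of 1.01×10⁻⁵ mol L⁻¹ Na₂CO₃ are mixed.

Yes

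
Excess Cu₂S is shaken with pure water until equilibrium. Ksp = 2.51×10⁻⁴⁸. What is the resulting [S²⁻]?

8.56×10⁻¹⁷ M

Cu₂S(s) ⇌ 2 Cu⁺(aq) + S²⁻(aq)
Call the molar solubility s, so that [Cu⁺] = 2s and [S²⁻] = s.
Ksp = [Cu⁺]^2[S²⁻] = (2s)^2 · s = 4s^3 = 2.51×10⁻⁴⁸
s = 8.56×10⁻¹⁷ M
[S²⁻] = s = 8.56×10⁻¹⁷ M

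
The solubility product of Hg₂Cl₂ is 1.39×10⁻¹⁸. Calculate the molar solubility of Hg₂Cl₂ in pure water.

Hg₂Cl₂(s) ⇌ Hg₂²⁺(aq) + 2 Cl⁻(aq)
For each mole of Hg₂Cl₂ that dissolves per liter, [Hg₂²⁺] = s and [Cl⁻] = 2s; let s denote this solubility.
Ksp = [Hg₂²⁺][Cl⁻]^2 = s · (2s)^2 = 4s^3
4s^3 = 1.39×10⁻¹⁸  ⇒  s^3 = 3.48×10⁻¹⁹
s = 7.03×10⁻⁷ M

7.03×10⁻⁷ M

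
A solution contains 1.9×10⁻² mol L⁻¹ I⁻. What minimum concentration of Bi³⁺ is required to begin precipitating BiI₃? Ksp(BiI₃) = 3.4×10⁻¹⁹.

5.0×10⁻¹⁴ M

Precipitation begins when Q = Ksp.
BiI₃(s) ⇌ Bi³⁺(aq) + 3 I⁻(aq)
Ksp = [Bi³⁺][I⁻]^3 = [Bi³⁺](1.9×10⁻²)^3
[Bi³⁺] = 3.4×10⁻¹⁹ / (1.9×10⁻²)^3 = 5.0×10⁻¹⁴
[Bi³⁺] = 5.0×10⁻¹⁴ mol L⁻¹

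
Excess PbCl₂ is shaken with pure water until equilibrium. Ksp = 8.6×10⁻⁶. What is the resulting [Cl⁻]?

2.6×10⁻² M

PbCl₂(s) ⇌ Pb²⁺(aq) + 2 Cl⁻(aq)
With molar solubility s: [Pb²⁺] = s, [Cl⁻] = 2s.
Ksp = [Pb²⁺][Cl⁻]^2 = s · (2s)^2 = 4s^3 = 8.6×10⁻⁶
s = 1.3×10⁻² M
[Cl⁻] = 2s = 2.6×10⁻² M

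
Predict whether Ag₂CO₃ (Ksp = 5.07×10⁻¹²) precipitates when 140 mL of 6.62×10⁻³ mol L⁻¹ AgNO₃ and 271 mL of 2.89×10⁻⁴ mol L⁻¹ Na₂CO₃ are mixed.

Yes

Total volume after mixing = 140 + 271 = 411 mL.
[Ag⁺] = (6.62×10⁻³)(140)/411 = 2.25×10⁻³ mol L⁻¹
[CO₃²⁻] = (2.89×10⁻⁴)(271)/411 = 1.91×10⁻⁴ mol L⁻¹
Q = [Ag⁺]^2[CO₃²⁻] = 9.69×10⁻¹⁰
Since Q (9.69×10⁻¹⁰) exceeds Ksp (5.07×10⁻¹²), Ag₂CO₃ will precipitate.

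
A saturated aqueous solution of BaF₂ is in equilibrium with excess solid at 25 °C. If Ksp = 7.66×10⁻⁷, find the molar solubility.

5.76×10⁻³ M

BaF₂(s) ⇌ Ba²⁺(aq) + 2 F⁻(aq)
For each mole of BaF₂ that dissolves per liter, [Ba²⁺] = s and [F⁻] = 2s; let s denote this solubility.
Ksp = [Ba²⁺][F⁻]^2 = s · (2s)^2 = 4s^3
4s^3 = 7.66×10⁻⁷  ⇒  s^3 = 1.92×10⁻⁷
s = 5.76×10⁻³ M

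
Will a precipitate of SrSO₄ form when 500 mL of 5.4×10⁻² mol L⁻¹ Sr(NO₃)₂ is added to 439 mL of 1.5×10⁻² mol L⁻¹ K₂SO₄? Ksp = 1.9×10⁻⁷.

Yes

The combined volume is 939 mL.
[Sr²⁺] = (5.4×10⁻²)(500)/939 = 2.9×10⁻² mol L⁻¹
[SO₄²⁻] = (1.5×10⁻²)(439)/939 = 7.0×10⁻³ mol L⁻¹
Q = [Sr²⁺][SO₄²⁻] = 2.0×10⁻⁴
Because Q > Ksp (2.0×10⁻⁴ vs 1.9×10⁻⁷), a precipitate of SrSO₄ forms.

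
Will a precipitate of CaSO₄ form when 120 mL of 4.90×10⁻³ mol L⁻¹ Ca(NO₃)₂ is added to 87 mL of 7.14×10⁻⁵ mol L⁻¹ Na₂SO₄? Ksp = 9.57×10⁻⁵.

The combined volume is 207 mL.
[Ca²⁺] = (4.90×10⁻³)(120)/207 = 2.84×10⁻³ mol L⁻¹
[SO₄²⁻] = (7.14×10⁻⁵)(87)/207 = 3.00×10⁻⁵ mol L⁻¹
Q = [Ca²⁺][SO₄²⁻] = 8.52×10⁻⁸
Q < Ksp (8.52×10⁻⁸ vs 9.57×10⁻⁵); the solution remains unsaturated and no precipitate forms.

No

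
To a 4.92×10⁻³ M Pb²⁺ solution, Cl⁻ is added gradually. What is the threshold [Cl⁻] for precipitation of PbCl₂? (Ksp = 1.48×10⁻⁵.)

5.48×10⁻² M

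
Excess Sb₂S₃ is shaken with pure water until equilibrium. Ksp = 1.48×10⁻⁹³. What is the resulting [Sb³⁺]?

Sb₂S₃(s) ⇌ 2 Sb³⁺(aq) + 3 S²⁻(aq)
Call the molar solubility s, so that [Sb³⁺] = 2s and [S²⁻] = 3s.
Ksp = [Sb³⁺]^2[S²⁻]^3 = (2s)^2 · (3s)^3 = 108s^5 = 1.48×10⁻⁹³
s = 1.07×10⁻¹⁹ mol/L
[Sb³⁺] = 2s = 2.13×10⁻¹⁹ mol/L

2.13×10⁻¹⁹ M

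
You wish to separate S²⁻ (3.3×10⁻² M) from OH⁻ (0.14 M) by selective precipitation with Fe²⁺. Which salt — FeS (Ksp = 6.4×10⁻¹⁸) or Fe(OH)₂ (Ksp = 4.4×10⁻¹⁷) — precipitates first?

Precipitation begins when Q = Ksp.
For FeS: [Fe²⁺] = (Ksp/[S²⁻]) = 1.9×10⁻¹⁶ M
For Fe(OH)₂: [Fe²⁺] = (Ksp/[OH⁻]^2) = 2.2×10⁻¹⁵ M
FeS requires the lower [Fe²⁺], so it precipitates first.

FeS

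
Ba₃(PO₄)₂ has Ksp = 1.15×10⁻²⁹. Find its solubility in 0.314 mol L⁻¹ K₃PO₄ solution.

1.63×10⁻¹⁰ M

Ba₃(PO₄)₂(s) ⇌ 3 Ba²⁺(aq) + 2 PO₄³⁻(aq)
PO₄³⁻ is already present at 0.314 mol L⁻¹. If s mol/L of Ba₃(PO₄)₂ dissolves, [Ba²⁺] = 3s while [PO₄³⁻] ≈ 0.314 mol L⁻¹.
Ksp = [Ba²⁺]^3[PO₄³⁻]^2 = (3s)^3(0.314)^2
(3s)^3 = 1.15×10⁻²⁹ / (0.314)^2 = 1.17×10⁻²⁸
s = 1.63×10⁻¹⁰ mol L⁻¹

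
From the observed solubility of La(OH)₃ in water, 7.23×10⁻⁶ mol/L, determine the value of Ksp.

Ksp = 7.38×10⁻²⁰

La(OH)₃(s) ⇌ La³⁺(aq) + 3 OH⁻(aq)
If s mol/L of La(OH)₃ dissolves, [La³⁺] = s and [OH⁻] = 3s.
Ksp = [La³⁺][OH⁻]^3 = s · (3s)^3 = 27s^4
Ksp = 27 × (7.23×10⁻⁶)^4 = 7.38×10⁻²⁰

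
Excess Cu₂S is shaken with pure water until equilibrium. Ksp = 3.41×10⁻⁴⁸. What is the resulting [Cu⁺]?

1.90×10⁻¹⁶ M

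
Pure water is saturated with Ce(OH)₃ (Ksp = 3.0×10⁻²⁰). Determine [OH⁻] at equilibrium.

1.7×10⁻⁵ M

Ce(OH)₃(s) ⇌ Ce³⁺(aq) + 3 OH⁻(aq)
If s mol/L of Ce(OH)₃ dissolves, [Ce³⁺] = s and [OH⁻] = 3s.
Ksp = [Ce³⁺][OH⁻]^3 = s · (3s)^3 = 27s^4 = 3.0×10⁻²⁰
s = 5.8×10⁻⁶ mol L⁻¹
[OH⁻] = 3s = 1.7×10⁻⁵ mol L⁻¹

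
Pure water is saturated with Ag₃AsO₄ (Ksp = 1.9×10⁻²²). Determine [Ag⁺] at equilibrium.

Ag₃AsO₄(s) ⇌ 3 Ag⁺(aq) + AsO₄³⁻(aq)
Let s be the molar solubility. Then [Ag⁺] = 3s and [AsO₄³⁻] = s.
Ksp = [Ag⁺]^3[AsO₄³⁻] = (3s)^3 · s = 27s^4 = 1.9×10⁻²²
s = 1.6×10⁻⁶ mol L⁻¹
[Ag⁺] = 3s = 4.9×10⁻⁶ mol L⁻¹

4.9×10⁻⁶ M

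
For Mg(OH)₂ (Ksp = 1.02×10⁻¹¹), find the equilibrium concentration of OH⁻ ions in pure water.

Mg(OH)₂(s) ⇌ Mg²⁺(aq) + 2 OH⁻(aq)
Let s be the molar solubility. Then [Mg²⁺] = s and [OH⁻] = 2s.
Ksp = [Mg²⁺][OH⁻]^2 = s · (2s)^2 = 4s^3 = 1.02×10⁻¹¹
s = 1.37×10⁻⁴ M
[OH⁻] = 2s = 2.73×10⁻⁴ M

2.73×10⁻⁴ M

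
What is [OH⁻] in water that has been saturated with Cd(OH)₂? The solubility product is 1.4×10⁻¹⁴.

3.0×10⁻⁵ M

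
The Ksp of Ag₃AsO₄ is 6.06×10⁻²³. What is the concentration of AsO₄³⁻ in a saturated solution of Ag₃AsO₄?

1.22×10⁻⁶ M

Ag₃AsO₄(s) ⇌ 3 Ag⁺(aq) + AsO₄³⁻(aq)
For each mole of Ag₃AsO₄ that dissolves per liter, [Ag⁺] = 3s and [AsO₄³⁻] = s; let s denote this solubility.
Ksp = [Ag⁺]^3[AsO₄³⁻] = (3s)^3 · s = 27s^4 = 6.06×10⁻²³
s = 1.22×10⁻⁶ M
[AsO₄³⁻] = s = 1.22×10⁻⁶ M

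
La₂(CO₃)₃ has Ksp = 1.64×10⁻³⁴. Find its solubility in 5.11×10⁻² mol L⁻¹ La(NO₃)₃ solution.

1.32×10⁻¹¹ M

La₂(CO₃)₃(s) ⇌ 2 La³⁺(aq) + 3 CO₃²⁻(aq)
With La³⁺ already at 5.11×10⁻² mol L⁻¹ and s small, take [La³⁺] ≈ 5.11×10⁻² mol L⁻¹ and [CO₃²⁻] = 3s.
Ksp = [La³⁺]^2[CO₃²⁻]^3 = (5.11×10⁻²)^2(3s)^3
(3s)^3 = 1.64×10⁻³⁴ / (5.11×10⁻²)^2 = 6.28×10⁻³²
s = 1.32×10⁻¹¹ mol L⁻¹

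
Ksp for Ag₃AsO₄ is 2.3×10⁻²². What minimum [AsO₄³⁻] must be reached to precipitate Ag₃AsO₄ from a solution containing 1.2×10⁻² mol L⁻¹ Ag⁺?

The threshold for precipitation is Q = Ksp.
Ag₃AsO₄(s) ⇌ 3 Ag⁺(aq) + AsO₄³⁻(aq)
Ksp = [Ag⁺]^3[AsO₄³⁻] = [AsO₄³⁻](1.2×10⁻²)^3
[AsO₄³⁻] = 2.3×10⁻²² / (1.2×10⁻²)^3 = 1.3×10⁻¹⁶
[AsO₄³⁻] = 1.3×10⁻¹⁶ mol L⁻¹

1.3×10⁻¹⁶ M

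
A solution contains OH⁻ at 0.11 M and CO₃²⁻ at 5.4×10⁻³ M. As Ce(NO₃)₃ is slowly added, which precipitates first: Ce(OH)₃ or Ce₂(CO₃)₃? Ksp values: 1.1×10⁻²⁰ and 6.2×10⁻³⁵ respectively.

Ce(OH)₃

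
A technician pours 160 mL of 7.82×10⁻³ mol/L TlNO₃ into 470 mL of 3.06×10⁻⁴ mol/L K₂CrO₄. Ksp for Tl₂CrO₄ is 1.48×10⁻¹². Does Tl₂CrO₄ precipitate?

Yes

After mixing, V = 160 mL + 470 mL = 630 mL.
[Tl⁺] = (7.82×10⁻³)(160)/630 = 1.99×10⁻³ mol/L
[CrO₄²⁻] = (3.06×10⁻⁴)(470)/630 = 2.28×10⁻⁴ mol/L
Q = [Tl⁺]^2[CrO₄²⁻] = 9.00×10⁻¹⁰
Since Q (9.00×10⁻¹⁰) exceeds Ksp (1.48×10⁻¹²), Tl₂CrO₄ will precipitate.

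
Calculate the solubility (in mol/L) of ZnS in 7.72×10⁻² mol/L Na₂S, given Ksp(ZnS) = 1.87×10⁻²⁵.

ZnS(s) ⇌ Zn²⁺(aq) + S²⁻(aq)
Let s be the solubility of ZnS here. The common ion gives [S²⁻] ≈ 7.72×10⁻² mol/L, and [Zn²⁺] = s.
Ksp = [Zn²⁺][S²⁻] = s(7.72×10⁻²)
s = 1.87×10⁻²⁵ / (7.72×10⁻²) = 2.42×10⁻²⁴
s = 2.42×10⁻²⁴ mol/L

2.42×10⁻²⁴ M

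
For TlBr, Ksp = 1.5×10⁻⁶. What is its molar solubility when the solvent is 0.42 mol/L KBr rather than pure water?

TlBr(s) ⇌ Tl⁺(aq) + Br⁻(aq)
The solution already contains Br⁻ at 0.42 mol/L. Let s be the molar solubility of TlBr.
[Br⁻] ≈ 0.42 mol/L (common ion dominates); [Tl⁺] = s.
Ksp = [Tl⁺][Br⁻] = s(0.42)
s = 1.5×10⁻⁶ / (0.42) = 3.6×10⁻⁶
s = 3.6×10⁻⁶ mol/L

3.6×10⁻⁶ M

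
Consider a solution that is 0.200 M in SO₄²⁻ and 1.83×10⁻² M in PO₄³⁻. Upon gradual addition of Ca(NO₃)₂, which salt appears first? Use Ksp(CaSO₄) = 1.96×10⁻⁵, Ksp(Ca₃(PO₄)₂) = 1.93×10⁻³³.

A salt starts to precipitate once the ion product Q reaches its Ksp.
For CaSO₄: [Ca²⁺] = (Ksp/[SO₄²⁻]) = 9.80×10⁻⁵ M
For Ca₃(PO₄)₂: [Ca²⁺] = (Ksp/[PO₄³⁻]^2)^(1/3) = 1.79×10⁻¹⁰ M
Ca₃(PO₄)₂ requires the lower [Ca²⁺], so it precipitates first.

Ca₃(PO₄)₂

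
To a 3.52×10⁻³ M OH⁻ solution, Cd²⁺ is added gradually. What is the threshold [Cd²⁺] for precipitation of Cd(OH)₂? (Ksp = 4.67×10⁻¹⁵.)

Each salt precipitates once Q = Ksp for that salt.
Cd(OH)₂(s) ⇌ Cd²⁺(aq) + 2 OH⁻(aq)
Ksp = [Cd²⁺][OH⁻]^2 = [Cd²⁺](3.52×10⁻³)^2
[Cd²⁺] = 4.67×10⁻¹⁵ / (3.52×10⁻³)^2 = 3.77×10⁻¹⁰
[Cd²⁺] = 3.77×10⁻¹⁰ M

3.77×10⁻¹⁰ M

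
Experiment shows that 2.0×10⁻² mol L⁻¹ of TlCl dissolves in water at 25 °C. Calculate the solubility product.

TlCl(s) ⇌ Tl⁺(aq) + Cl⁻(aq)
With molar solubility s: [Tl⁺] = s, [Cl⁻] = s.
Ksp = [Tl⁺][Cl⁻] = s · s = s^2
Ksp = (2.0×10⁻²)^2 = 4.0×10⁻⁴

Ksp = 4.0×10⁻⁴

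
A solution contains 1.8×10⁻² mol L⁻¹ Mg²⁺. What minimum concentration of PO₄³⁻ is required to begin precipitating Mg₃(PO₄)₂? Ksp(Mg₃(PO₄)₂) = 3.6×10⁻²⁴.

Each salt precipitates once Q = Ksp for that salt.
Mg₃(PO₄)₂(s) ⇌ 3 Mg²⁺(aq) + 2 PO₄³⁻(aq)
Ksp = [Mg²⁺]^3[PO₄³⁻]^2 = [PO₄³⁻]^2(1.8×10⁻²)^3
[PO₄³⁻]^2 = 3.6×10⁻²⁴ / (1.8×10⁻²)^3 = 6.2×10⁻¹⁹
[PO₄³⁻] = 7.9×10⁻¹⁰ mol L⁻¹

7.9×10⁻¹⁰ M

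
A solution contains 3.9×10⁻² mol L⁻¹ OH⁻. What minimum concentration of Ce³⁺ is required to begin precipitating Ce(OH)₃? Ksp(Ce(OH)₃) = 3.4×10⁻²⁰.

5.7×10⁻¹⁶ M

The threshold for precipitation is Q = Ksp.
Ce(OH)₃(s) ⇌ Ce³⁺(aq) + 3 OH⁻(aq)
Ksp = [Ce³⁺][OH⁻]^3 = [Ce³⁺](3.9×10⁻²)^3
[Ce³⁺] = 3.4×10⁻²⁰ / (3.9×10⁻²)^3 = 5.7×10⁻¹⁶
[Ce³⁺] = 5.7×10⁻¹⁶ mol L⁻¹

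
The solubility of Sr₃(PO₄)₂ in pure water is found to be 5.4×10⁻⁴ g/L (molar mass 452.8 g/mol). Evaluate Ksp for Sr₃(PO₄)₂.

Ksp = 2.6×10⁻²⁸

s = (5.4×10⁻⁴ g L⁻¹)/(452.8 g mol⁻¹) = 1.193×10⁻⁶ M
Sr₃(PO₄)₂(s) ⇌ 3 Sr²⁺(aq) + 2 PO₄³⁻(aq)
Let s be the molar solubility. Then [Sr²⁺] = 3s and [PO₄³⁻] = 2s.
Ksp = [Sr²⁺]^3[PO₄³⁻]^2 = (3s)^3 · (2s)^2 = 108s^5
Ksp = 108 × (1.193×10⁻⁶)^5 = 2.6×10⁻²⁸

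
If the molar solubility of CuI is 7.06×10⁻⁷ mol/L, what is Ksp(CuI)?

CuI(s) ⇌ Cu⁺(aq) + I⁻(aq)
Call the molar solubility s, so that [Cu⁺] = s and [I⁻] = s.
Ksp = [Cu⁺][I⁻] = s · s = s^2
Ksp = (7.06×10⁻⁷)^2 = 4.98×10⁻¹³

Ksp = 4.98×10⁻¹³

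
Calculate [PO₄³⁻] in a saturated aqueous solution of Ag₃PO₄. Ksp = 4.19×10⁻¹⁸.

Ag₃PO₄(s) ⇌ 3 Ag⁺(aq) + PO₄³⁻(aq)
For each mole of Ag₃PO₄ that dissolves per liter, [Ag⁺] = 3s and [PO₄³⁻] = s; let s denote this solubility.
Ksp = [Ag⁺]^3[PO₄³⁻] = (3s)^3 · s = 27s^4 = 4.19×10⁻¹⁸
s = 1.98×10⁻⁵ mol L⁻¹
[PO₄³⁻] = s = 1.98×10⁻⁵ mol L⁻¹

1.98×10⁻⁵ M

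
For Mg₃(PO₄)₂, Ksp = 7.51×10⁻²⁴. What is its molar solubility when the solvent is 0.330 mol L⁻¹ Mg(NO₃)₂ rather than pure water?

7.23×10⁻¹² M

Mg₃(PO₄)₂(s) ⇌ 3 Mg²⁺(aq) + 2 PO₄³⁻(aq)
The solution already contains Mg²⁺ at 0.330 mol L⁻¹. Let s be the molar solubility of Mg₃(PO₄)₂.
[Mg²⁺] ≈ 0.330 mol L⁻¹ (common ion dominates); [PO₄³⁻] = 2s.
Ksp = [Mg²⁺]^3[PO₄³⁻]^2 = (0.330)^3(2s)^2
(2s)^2 = 7.51×10⁻²⁴ / (0.330)^3 = 2.09×10⁻²²
s = 7.23×10⁻¹² mol L⁻¹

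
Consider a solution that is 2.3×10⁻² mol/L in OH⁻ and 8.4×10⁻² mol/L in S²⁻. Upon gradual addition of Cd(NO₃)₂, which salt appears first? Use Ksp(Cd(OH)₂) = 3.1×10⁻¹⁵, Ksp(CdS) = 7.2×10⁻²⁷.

A salt starts to precipitate once the ion product Q reaches its Ksp.
For Cd(OH)₂: [Cd²⁺] = (Ksp/[OH⁻]^2) = 5.9×10⁻¹² mol/L
For CdS: [Cd²⁺] = (Ksp/[S²⁻]) = 8.6×10⁻²⁶ mol/L
CdS requires the lower [Cd²⁺], so it precipitates first.

CdS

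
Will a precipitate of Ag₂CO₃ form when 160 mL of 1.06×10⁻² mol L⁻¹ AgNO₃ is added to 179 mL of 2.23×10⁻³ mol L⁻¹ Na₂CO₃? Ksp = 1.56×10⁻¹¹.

Yes

The combined volume is 339 mL.
[Ag⁺] = (1.06×10⁻²)(160)/339 = 5.00×10⁻³ mol L⁻¹
[CO₃²⁻] = (2.23×10⁻³)(179)/339 = 1.18×10⁻³ mol L⁻¹
Q = [Ag⁺]^2[CO₃²⁻] = 2.95×10⁻⁸
Because Q > Ksp (2.95×10⁻⁸ vs 1.56×10⁻¹¹), a precipitate of Ag₂CO₃ forms.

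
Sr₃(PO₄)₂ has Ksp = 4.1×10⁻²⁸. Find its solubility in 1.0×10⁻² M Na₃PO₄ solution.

5.3×10⁻⁹ M

Sr₃(PO₄)₂(s) ⇌ 3 Sr²⁺(aq) + 2 PO₄³⁻(aq)
PO₄³⁻ is already present at 1.0×10⁻² M. If s mol/L of Sr₃(PO₄)₂ dissolves, [Sr²⁺] = 3s while [PO₄³⁻] ≈ 1.0×10⁻² M.
Ksp = [Sr²⁺]^3[PO₄³⁻]^2 = (3s)^3(1.0×10⁻²)^2
(3s)^3 = 4.1×10⁻²⁸ / (1.0×10⁻²)^2 = 4.1×10⁻²⁴
s = 5.3×10⁻⁹ M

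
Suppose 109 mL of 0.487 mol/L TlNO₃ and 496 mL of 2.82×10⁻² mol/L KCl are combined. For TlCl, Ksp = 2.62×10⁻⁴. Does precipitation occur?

Yes

The combined volume is 605 mL.
[Tl⁺] = (0.487)(109)/605 = 8.77×10⁻² mol/L
[Cl⁻] = (2.82×10⁻²)(496)/605 = 2.31×10⁻² mol/L
Q = [Tl⁺][Cl⁻] = 2.03×10⁻³
Because Q > Ksp (2.03×10⁻³ vs 2.62×10⁻⁴), a precipitate of TlCl forms.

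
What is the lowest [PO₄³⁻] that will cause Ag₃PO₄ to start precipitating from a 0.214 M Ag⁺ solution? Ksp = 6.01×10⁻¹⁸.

6.13×10⁻¹⁶ M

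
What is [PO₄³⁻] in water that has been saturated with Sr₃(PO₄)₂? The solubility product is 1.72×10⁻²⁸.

2.20×10⁻⁶ M

Sr₃(PO₄)₂(s) ⇌ 3 Sr²⁺(aq) + 2 PO₄³⁻(aq)
Let s be the molar solubility. Then [Sr²⁺] = 3s and [PO₄³⁻] = 2s.
Ksp = [Sr²⁺]^3[PO₄³⁻]^2 = (3s)^3 · (2s)^2 = 108s^5 = 1.72×10⁻²⁸
s = 1.10×10⁻⁶ mol/L
[PO₄³⁻] = 2s = 2.20×10⁻⁶ mol/L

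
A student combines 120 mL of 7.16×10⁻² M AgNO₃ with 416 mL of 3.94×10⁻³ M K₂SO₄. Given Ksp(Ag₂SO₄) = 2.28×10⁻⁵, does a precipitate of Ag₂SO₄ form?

No

Total volume after mixing = 120 + 416 = 536 mL.
[Ag⁺] = (7.16×10⁻²)(120)/536 = 1.60×10⁻² M
[SO₄²⁻] = (3.94×10⁻³)(416)/536 = 3.06×10⁻³ M
Q = [Ag⁺]^2[SO₄²⁻] = 7.86×10⁻⁷
Q = 7.86×10⁻⁷ < Ksp = 2.28×10⁻⁵, so the solution is unsaturated and no precipitate forms.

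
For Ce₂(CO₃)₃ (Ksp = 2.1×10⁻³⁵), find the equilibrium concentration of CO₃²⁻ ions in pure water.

Ce₂(CO₃)₃(s) ⇌ 2 Ce³⁺(aq) + 3 CO₃²⁻(aq)
Let s be the molar solubility. Then [Ce³⁺] = 2s and [CO₃²⁻] = 3s.
Ksp = [Ce³⁺]^2[CO₃²⁻]^3 = (2s)^2 · (3s)^3 = 108s^5 = 2.1×10⁻³⁵
s = 4.5×10⁻⁸ M
[CO₃²⁻] = 3s = 1.4×10⁻⁷ M

1.4×10⁻⁷ M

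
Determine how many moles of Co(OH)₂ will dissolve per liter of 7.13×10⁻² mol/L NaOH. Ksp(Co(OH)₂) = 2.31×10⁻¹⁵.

Co(OH)₂(s) ⇌ Co²⁺(aq) + 2 OH⁻(aq)
The solution already contains OH⁻ at 7.13×10⁻² mol/L. Let s be the molar solubility of Co(OH)₂.
[OH⁻] ≈ 7.13×10⁻² mol/L (common ion dominates); [Co²⁺] = s.
Ksp = [Co²⁺][OH⁻]^2 = s(7.13×10⁻²)^2
s = 2.31×10⁻¹⁵ / (7.13×10⁻²)^2 = 4.54×10⁻¹³
s = 4.54×10⁻¹³ mol/L

4.54×10⁻¹³ M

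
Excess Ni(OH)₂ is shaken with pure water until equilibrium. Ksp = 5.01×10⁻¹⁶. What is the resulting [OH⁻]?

1.00×10⁻⁵ M

Ni(OH)₂(s) ⇌ Ni²⁺(aq) + 2 OH⁻(aq)
If s mol/L of Ni(OH)₂ dissolves, [Ni²⁺] = s and [OH⁻] = 2s.
Ksp = [Ni²⁺][OH⁻]^2 = s · (2s)^2 = 4s^3 = 5.01×10⁻¹⁶
s = 5.00×10⁻⁶ mol L⁻¹
[OH⁻] = 2s = 1.00×10⁻⁵ mol L⁻¹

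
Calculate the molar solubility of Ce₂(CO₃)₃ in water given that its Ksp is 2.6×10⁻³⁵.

Ce₂(CO₃)₃(s) ⇌ 2 Ce³⁺(aq) + 3 CO₃²⁻(aq)
If s mol/L of Ce₂(CO₃)₃ dissolves, [Ce³⁺] = 2s and [CO₃²⁻] = 3s.
Ksp = [Ce³⁺]^2[CO₃²⁻]^3 = (2s)^2 · (3s)^3 = 108s^5
108s^5 = 2.6×10⁻³⁵  ⇒  s^5 = 2.4×10⁻³⁷
s = (2.4×10⁻³⁷)^(1/5) = 4.7×10⁻⁸ mol L⁻¹

4.7×10⁻⁸ M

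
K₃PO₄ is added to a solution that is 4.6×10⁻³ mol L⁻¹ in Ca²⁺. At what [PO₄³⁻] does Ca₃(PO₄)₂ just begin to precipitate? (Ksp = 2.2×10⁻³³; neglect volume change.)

1.5×10⁻¹³ M

Precipitation begins when Q = Ksp.
Ca₃(PO₄)₂(s) ⇌ 3 Ca²⁺(aq) + 2 PO₄³⁻(aq)
Ksp = [Ca²⁺]^3[PO₄³⁻]^2 = [PO₄³⁻]^2(4.6×10⁻³)^3
[PO₄³⁻]^2 = 2.2×10⁻³³ / (4.6×10⁻³)^3 = 2.3×10⁻²⁶
[PO₄³⁻] = 1.5×10⁻¹³ mol L⁻¹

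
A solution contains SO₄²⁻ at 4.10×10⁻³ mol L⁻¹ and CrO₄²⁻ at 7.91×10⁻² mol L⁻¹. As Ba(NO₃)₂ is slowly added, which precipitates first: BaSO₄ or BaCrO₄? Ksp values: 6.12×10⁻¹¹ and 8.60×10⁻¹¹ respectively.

BaCrO₄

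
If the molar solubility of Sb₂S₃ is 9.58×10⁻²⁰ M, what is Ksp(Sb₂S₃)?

Ksp = 8.71×10⁻⁹⁴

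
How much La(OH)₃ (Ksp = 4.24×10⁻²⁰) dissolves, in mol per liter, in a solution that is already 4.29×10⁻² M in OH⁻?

La(OH)₃(s) ⇌ La³⁺(aq) + 3 OH⁻(aq)
With OH⁻ already at 4.29×10⁻² M and s small, take [OH⁻] ≈ 4.29×10⁻² M and [La³⁺] = s.
Ksp = [La³⁺][OH⁻]^3 = s(4.29×10⁻²)^3
s = 4.24×10⁻²⁰ / (4.29×10⁻²)^3 = 5.37×10⁻¹⁶
s = 5.37×10⁻¹⁶ M

5.37×10⁻¹⁶ M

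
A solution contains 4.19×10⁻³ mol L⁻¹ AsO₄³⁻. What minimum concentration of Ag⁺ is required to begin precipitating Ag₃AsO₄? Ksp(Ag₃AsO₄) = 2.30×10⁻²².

3.80×10⁻⁷ M

The threshold for precipitation is Q = Ksp.
Ag₃AsO₄(s) ⇌ 3 Ag⁺(aq) + AsO₄³⁻(aq)
Ksp = [Ag⁺]^3[AsO₄³⁻] = [Ag⁺]^3(4.19×10⁻³)
[Ag⁺]^3 = 2.30×10⁻²² / (4.19×10⁻³) = 5.49×10⁻²⁰
[Ag⁺] = 3.80×10⁻⁷ mol L⁻¹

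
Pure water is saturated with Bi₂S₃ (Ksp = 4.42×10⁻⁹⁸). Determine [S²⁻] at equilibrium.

3.98×10⁻²⁰ M

Bi₂S₃(s) ⇌ 2 Bi³⁺(aq) + 3 S²⁻(aq)
For each mole of Bi₂S₃ that dissolves per liter, [Bi³⁺] = 2s and [S²⁻] = 3s; let s denote this solubility.
Ksp = [Bi³⁺]^2[S²⁻]^3 = (2s)^2 · (3s)^3 = 108s^5 = 4.42×10⁻⁹⁸
s = 1.33×10⁻²⁰ mol/L
[S²⁻] = 3s = 3.98×10⁻²⁰ mol/L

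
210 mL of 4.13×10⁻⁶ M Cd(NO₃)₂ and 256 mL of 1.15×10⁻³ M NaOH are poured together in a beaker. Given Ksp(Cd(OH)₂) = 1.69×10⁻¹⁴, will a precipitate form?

The combined volume is 466 mL.
[Cd²⁺] = (4.13×10⁻⁶)(210)/466 = 1.86×10⁻⁶ M
[OH⁻] = (1.15×10⁻³)(256)/466 = 6.32×10⁻⁴ M
Q = [Cd²⁺][OH⁻]^2 = 7.43×10⁻¹³
Q = 7.43×10⁻¹³ > Ksp = 1.69×10⁻¹⁴, so the solution is supersaturated and Cd(OH)₂ precipitates.

Yes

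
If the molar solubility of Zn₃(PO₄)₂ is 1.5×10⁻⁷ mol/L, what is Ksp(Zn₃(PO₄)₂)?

Zn₃(PO₄)₂(s) ⇌ 3 Zn²⁺(aq) + 2 PO₄³⁻(aq)
Let s be the molar solubility. Then [Zn²⁺] = 3s and [PO₄³⁻] = 2s.
Ksp = [Zn²⁺]^3[PO₄³⁻]^2 = (3s)^3 · (2s)^2 = 108s^5
Ksp = 108 × (1.5×10⁻⁷)^5 = 8.2×10⁻³³

Ksp = 8.2×10⁻³³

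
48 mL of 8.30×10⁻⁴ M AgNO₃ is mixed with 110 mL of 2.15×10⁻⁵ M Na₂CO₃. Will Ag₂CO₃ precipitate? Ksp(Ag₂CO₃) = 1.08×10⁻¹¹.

No

After mixing, V = 48 mL + 110 mL = 158 mL.
[Ag⁺] = (8.30×10⁻⁴)(48)/158 = 2.52×10⁻⁴ M
[CO₃²⁻] = (2.15×10⁻⁵)(110)/158 = 1.50×10⁻⁵ M
Q = [Ag⁺]^2[CO₃²⁻] = 9.52×10⁻¹³
Q = 9.52×10⁻¹³ < Ksp = 1.08×10⁻¹¹, so the solution is unsaturated and no precipitate forms.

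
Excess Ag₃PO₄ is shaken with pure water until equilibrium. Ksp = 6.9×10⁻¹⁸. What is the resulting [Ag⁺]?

6.7×10⁻⁵ M

Ag₃PO₄(s) ⇌ 3 Ag⁺(aq) + PO₄³⁻(aq)
Let s be the molar solubility. Then [Ag⁺] = 3s and [PO₄³⁻] = s.
Ksp = [Ag⁺]^3[PO₄³⁻] = (3s)^3 · s = 27s^4 = 6.9×10⁻¹⁸
s = 2.2×10⁻⁵ M
[Ag⁺] = 3s = 6.7×10⁻⁵ M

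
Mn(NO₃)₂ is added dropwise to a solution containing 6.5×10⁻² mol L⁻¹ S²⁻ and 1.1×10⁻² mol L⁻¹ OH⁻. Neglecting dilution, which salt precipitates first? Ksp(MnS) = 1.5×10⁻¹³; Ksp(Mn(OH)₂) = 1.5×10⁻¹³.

MnS

Each salt precipitates once Q = Ksp for that salt.
For MnS: [Mn²⁺] = (Ksp/[S²⁻]) = 2.3×10⁻¹² mol L⁻¹
For Mn(OH)₂: [Mn²⁺] = (Ksp/[OH⁻]^2) = 1.2×10⁻⁹ mol L⁻¹
MnS requires the lower [Mn²⁺], so it precipitates first.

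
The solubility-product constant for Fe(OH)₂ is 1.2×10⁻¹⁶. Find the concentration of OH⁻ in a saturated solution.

Fe(OH)₂(s) ⇌ Fe²⁺(aq) + 2 OH⁻(aq)
Let s be the molar solubility. Then [Fe²⁺] = s and [OH⁻] = 2s.
Ksp = [Fe²⁺][OH⁻]^2 = s · (2s)^2 = 4s^3 = 1.2×10⁻¹⁶
s = 3.1×10⁻⁶ mol L⁻¹
[OH⁻] = 2s = 6.2×10⁻⁶ mol L⁻¹

6.2×10⁻⁶ M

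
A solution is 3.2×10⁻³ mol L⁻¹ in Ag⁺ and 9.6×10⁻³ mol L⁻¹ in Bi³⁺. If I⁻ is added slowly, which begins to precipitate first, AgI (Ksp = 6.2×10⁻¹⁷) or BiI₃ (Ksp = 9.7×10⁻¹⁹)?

AgI

A salt starts to precipitate once the ion product Q reaches its Ksp.
For AgI: [I⁻] = (Ksp/[Ag⁺]) = 1.9×10⁻¹⁴ mol L⁻¹
For BiI₃: [I⁻] = (Ksp/[Bi³⁺])^(1/3) = 4.7×10⁻⁶ mol L⁻¹
Since AgI needs less I⁻ to reach saturation, it precipitates first.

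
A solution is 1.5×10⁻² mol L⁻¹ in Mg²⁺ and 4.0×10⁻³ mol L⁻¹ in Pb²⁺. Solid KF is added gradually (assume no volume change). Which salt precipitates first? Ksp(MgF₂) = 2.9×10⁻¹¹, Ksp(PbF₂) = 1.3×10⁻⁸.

Precipitation of each salt begins when its ion product equals Ksp.
For MgF₂: [F⁻] = (Ksp/[Mg²⁺])^(1/2) = 4.4×10⁻⁵ mol L⁻¹
For PbF₂: [F⁻] = (Ksp/[Pb²⁺])^(1/2) = 1.8×10⁻³ mol L⁻¹
MgF₂ requires the lower [F⁻], so it precipitates first.

MgF₂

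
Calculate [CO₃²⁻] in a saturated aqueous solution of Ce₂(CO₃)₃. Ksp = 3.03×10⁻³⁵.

1.47×10⁻⁷ M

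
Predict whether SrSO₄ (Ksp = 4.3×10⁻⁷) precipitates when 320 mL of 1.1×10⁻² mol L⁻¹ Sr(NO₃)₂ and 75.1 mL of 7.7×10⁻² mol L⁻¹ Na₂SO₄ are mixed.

Yes

After mixing, V = 320 mL + 75.1 mL = 395.1 mL.
[Sr²⁺] = (1.1×10⁻²)(320)/395.1 = 8.9×10⁻³ mol L⁻¹
[SO₄²⁻] = (7.7×10⁻²)(75.1)/395.1 = 1.5×10⁻² mol L⁻¹
Q = [Sr²⁺][SO₄²⁻] = 1.3×10⁻⁴
Since Q (1.3×10⁻⁴) exceeds Ksp (4.3×10⁻⁷), SrSO₄ will precipitate.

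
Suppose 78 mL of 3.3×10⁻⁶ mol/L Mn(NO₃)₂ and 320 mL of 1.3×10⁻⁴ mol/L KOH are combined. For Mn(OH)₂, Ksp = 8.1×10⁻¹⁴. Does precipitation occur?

No

After mixing, V = 78 mL + 320 mL = 398 mL.
[Mn²⁺] = (3.3×10⁻⁶)(78)/398 = 6.5×10⁻⁷ mol/L
[OH⁻] = (1.3×10⁻⁴)(320)/398 = 1.0×10⁻⁴ mol/L
Q = [Mn²⁺][OH⁻]^2 = 7.1×10⁻¹⁵
Q = 7.1×10⁻¹⁵ < Ksp = 8.1×10⁻¹⁴, so the solution is unsaturated and no precipitate forms.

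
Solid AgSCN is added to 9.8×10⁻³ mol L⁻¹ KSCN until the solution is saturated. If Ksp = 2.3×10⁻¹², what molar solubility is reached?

2.3×10⁻¹⁰ M

AgSCN(s) ⇌ Ag⁺(aq) + SCN⁻(aq)
Let s be the solubility of AgSCN here. The common ion gives [SCN⁻] ≈ 9.8×10⁻³ mol L⁻¹, and [Ag⁺] = s.
Ksp = [Ag⁺][SCN⁻] = s(9.8×10⁻³)
s = 2.3×10⁻¹² / (9.8×10⁻³) = 2.3×10⁻¹⁰
s = 2.3×10⁻¹⁰ mol L⁻¹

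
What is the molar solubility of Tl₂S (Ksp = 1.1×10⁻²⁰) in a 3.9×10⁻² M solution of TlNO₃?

7.2×10⁻¹⁸ M

Tl₂S(s) ⇌ 2 Tl⁺(aq) + S²⁻(aq)
Tl⁺ is already present at 3.9×10⁻² M. If s mol/L of Tl₂S dissolves, [S²⁻] = s while [Tl⁺] ≈ 3.9×10⁻² M.
Ksp = [Tl⁺]^2[S²⁻] = (3.9×10⁻²)^2s
s = 1.1×10⁻²⁰ / (3.9×10⁻²)^2 = 7.2×10⁻¹⁸
s = 7.2×10⁻¹⁸ M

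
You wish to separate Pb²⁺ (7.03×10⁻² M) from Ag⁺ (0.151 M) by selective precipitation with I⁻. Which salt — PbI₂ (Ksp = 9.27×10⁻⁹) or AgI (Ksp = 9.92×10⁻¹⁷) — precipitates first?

Each salt precipitates once Q = Ksp for that salt.
For PbI₂: [I⁻] = (Ksp/[Pb²⁺])^(1/2) = 3.63×10⁻⁴ M
For AgI: [I⁻] = (Ksp/[Ag⁺]) = 6.57×10⁻¹⁶ M
Since AgI needs less I⁻ to reach saturation, it precipitates first.

AgI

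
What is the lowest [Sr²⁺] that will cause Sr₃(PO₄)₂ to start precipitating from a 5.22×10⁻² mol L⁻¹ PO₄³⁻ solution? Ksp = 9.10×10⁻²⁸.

6.94×10⁻⁹ M

The threshold for precipitation is Q = Ksp.
Sr₃(PO₄)₂(s) ⇌ 3 Sr²⁺(aq) + 2 PO₄³⁻(aq)
Ksp = [Sr²⁺]^3[PO₄³⁻]^2 = [Sr²⁺]^3(5.22×10⁻²)^2
[Sr²⁺]^3 = 9.10×10⁻²⁸ / (5.22×10⁻²)^2 = 3.34×10⁻²⁵
[Sr²⁺] = 6.94×10⁻⁹ mol L⁻¹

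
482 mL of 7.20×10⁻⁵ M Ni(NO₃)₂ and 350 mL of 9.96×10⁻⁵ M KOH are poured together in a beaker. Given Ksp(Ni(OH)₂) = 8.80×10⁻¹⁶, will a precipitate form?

Total volume after mixing = 482 + 350 = 832 mL.
[Ni²⁺] = (7.20×10⁻⁵)(482)/832 = 4.17×10⁻⁵ M
[OH⁻] = (9.96×10⁻⁵)(350)/832 = 4.19×10⁻⁵ M
Q = [Ni²⁺][OH⁻]^2 = 7.32×10⁻¹⁴
Since Q (7.32×10⁻¹⁴) exceeds Ksp (8.80×10⁻¹⁶), Ni(OH)₂ will precipitate.

Yes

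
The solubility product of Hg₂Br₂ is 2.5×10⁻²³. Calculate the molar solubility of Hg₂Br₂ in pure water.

1.8×10⁻⁸ M

Hg₂Br₂(s) ⇌ Hg₂²⁺(aq) + 2 Br⁻(aq)
For each mole of Hg₂Br₂ that dissolves per liter, [Hg₂²⁺] = s and [Br⁻] = 2s; let s denote this solubility.
Ksp = [Hg₂²⁺][Br⁻]^2 = s · (2s)^2 = 4s^3
4s^3 = 2.5×10⁻²³  ⇒  s^3 = 6.3×10⁻²⁴
s = (6.3×10⁻²⁴)^(1/3) = 1.8×10⁻⁸ mol L⁻¹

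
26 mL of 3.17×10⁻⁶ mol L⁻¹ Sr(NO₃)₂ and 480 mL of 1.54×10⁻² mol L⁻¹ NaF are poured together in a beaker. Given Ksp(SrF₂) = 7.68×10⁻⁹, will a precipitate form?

Total volume after mixing = 26 + 480 = 506 mL.
[Sr²⁺] = (3.17×10⁻⁶)(26)/506 = 1.63×10⁻⁷ mol L⁻¹
[F⁻] = (1.54×10⁻²)(480)/506 = 1.46×10⁻² mol L⁻¹
Q = [Sr²⁺][F⁻]^2 = 3.48×10⁻¹¹
Since Q (3.48×10⁻¹¹) is less than Ksp (7.68×10⁻⁹), no SrF₂ precipitates.

No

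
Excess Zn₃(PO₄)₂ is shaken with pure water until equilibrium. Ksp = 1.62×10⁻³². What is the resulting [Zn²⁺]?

Zn₃(PO₄)₂(s) ⇌ 3 Zn²⁺(aq) + 2 PO₄³⁻(aq)
For each mole of Zn₃(PO₄)₂ that dissolves per liter, [Zn²⁺] = 3s and [PO₄³⁻] = 2s; let s denote this solubility.
Ksp = [Zn²⁺]^3[PO₄³⁻]^2 = (3s)^3 · (2s)^2 = 108s^5 = 1.62×10⁻³²
s = 1.72×10⁻⁷ M
[Zn²⁺] = 3s = 5.16×10⁻⁷ M

5.16×10⁻⁷ M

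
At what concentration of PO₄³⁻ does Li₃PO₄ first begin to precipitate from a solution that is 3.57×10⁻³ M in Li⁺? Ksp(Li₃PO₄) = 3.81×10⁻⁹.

Precipitation begins when Q = Ksp.
Li₃PO₄(s) ⇌ 3 Li⁺(aq) + PO₄³⁻(aq)
Ksp = [Li⁺]^3[PO₄³⁻] = [PO₄³⁻](3.57×10⁻³)^3
[PO₄³⁻] = 3.81×10⁻⁹ / (3.57×10⁻³)^3 = 8.37×10⁻²
[PO₄³⁻] = 8.37×10⁻² M

8.37×10⁻² M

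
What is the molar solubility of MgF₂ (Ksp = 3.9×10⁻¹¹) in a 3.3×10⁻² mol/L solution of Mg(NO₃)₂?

1.7×10⁻⁵ M

MgF₂(s) ⇌ Mg²⁺(aq) + 2 F⁻(aq)
With Mg²⁺ already at 3.3×10⁻² mol/L and s small, take [Mg²⁺] ≈ 3.3×10⁻² mol/L and [F⁻] = 2s.
Ksp = [Mg²⁺][F⁻]^2 = (3.3×10⁻²)(2s)^2
(2s)^2 = 3.9×10⁻¹¹ / (3.3×10⁻²) = 1.2×10⁻⁹
s = 1.7×10⁻⁵ mol/L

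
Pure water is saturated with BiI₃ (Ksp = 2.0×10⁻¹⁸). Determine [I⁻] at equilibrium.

4.9×10⁻⁵ M

BiI₃(s) ⇌ Bi³⁺(aq) + 3 I⁻(aq)
If s mol/L of BiI₃ dissolves, [Bi³⁺] = s and [I⁻] = 3s.
Ksp = [Bi³⁺][I⁻]^3 = s · (3s)^3 = 27s^4 = 2.0×10⁻¹⁸
s = 1.6×10⁻⁵ mol/L
[I⁻] = 3s = 4.9×10⁻⁵ mol/L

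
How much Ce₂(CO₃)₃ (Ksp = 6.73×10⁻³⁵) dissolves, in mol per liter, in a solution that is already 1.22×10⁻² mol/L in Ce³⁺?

Ce₂(CO₃)₃(s) ⇌ 2 Ce³⁺(aq) + 3 CO₃²⁻(aq)
The solution already contains Ce³⁺ at 1.22×10⁻² mol/L. Let s be the molar solubility of Ce₂(CO₃)₃.
[Ce³⁺] ≈ 1.22×10⁻² mol/L (common ion dominates); [CO₃²⁻] = 3s.
Ksp = [Ce³⁺]^2[CO₃²⁻]^3 = (1.22×10⁻²)^2(3s)^3
(3s)^3 = 6.73×10⁻³⁵ / (1.22×10⁻²)^2 = 4.52×10⁻³¹
s = 2.56×10⁻¹¹ mol/L

2.56×10⁻¹¹ M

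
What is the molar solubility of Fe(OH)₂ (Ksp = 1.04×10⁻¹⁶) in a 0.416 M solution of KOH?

Fe(OH)₂(s) ⇌ Fe²⁺(aq) + 2 OH⁻(aq)
The solution already contains OH⁻ at 0.416 M. Let s be the molar solubility of Fe(OH)₂.
[OH⁻] ≈ 0.416 M (common ion dominates); [Fe²⁺] = s.
Ksp = [Fe²⁺][OH⁻]^2 = s(0.416)^2
s = 1.04×10⁻¹⁶ / (0.416)^2 = 6.01×10⁻¹⁶
s = 6.01×10⁻¹⁶ M

6.01×10⁻¹⁶ M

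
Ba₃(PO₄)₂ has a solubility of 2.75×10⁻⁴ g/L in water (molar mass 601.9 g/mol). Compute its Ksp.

Ksp = 2.15×10⁻³⁰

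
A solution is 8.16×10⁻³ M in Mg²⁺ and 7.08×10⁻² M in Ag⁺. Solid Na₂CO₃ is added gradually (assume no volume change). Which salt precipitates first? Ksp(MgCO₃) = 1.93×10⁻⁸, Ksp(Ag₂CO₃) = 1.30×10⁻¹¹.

Ag₂CO₃

Each salt precipitates once Q = Ksp for that salt.
For MgCO₃: [CO₃²⁻] = (Ksp/[Mg²⁺]) = 2.37×10⁻⁶ M
For Ag₂CO₃: [CO₃²⁻] = (Ksp/[Ag⁺]^2) = 2.59×10⁻⁹ M
The smaller threshold [CO₃²⁻] is reached first, so Ag₂CO₃ precipitates first.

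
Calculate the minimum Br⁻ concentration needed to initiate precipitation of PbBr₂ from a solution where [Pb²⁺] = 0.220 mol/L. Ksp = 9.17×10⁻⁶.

A salt starts to precipitate once the ion product Q reaches its Ksp.
PbBr₂(s) ⇌ Pb²⁺(aq) + 2 Br⁻(aq)
Ksp = [Pb²⁺][Br⁻]^2 = [Br⁻]^2(0.220)
[Br⁻]^2 = 9.17×10⁻⁶ / (0.220) = 4.17×10⁻⁵
[Br⁻] = 6.46×10⁻³ mol/L

6.46×10⁻³ M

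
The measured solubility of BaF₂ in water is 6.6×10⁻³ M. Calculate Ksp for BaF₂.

Ksp = 1.1×10⁻⁶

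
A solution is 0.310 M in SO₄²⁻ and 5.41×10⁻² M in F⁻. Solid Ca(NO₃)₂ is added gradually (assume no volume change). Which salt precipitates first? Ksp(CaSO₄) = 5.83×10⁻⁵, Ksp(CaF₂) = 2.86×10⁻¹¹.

CaF₂

Precipitation of each salt begins when its ion product equals Ksp.
For CaSO₄: [Ca²⁺] = (Ksp/[SO₄²⁻]) = 1.88×10⁻⁴ M
For CaF₂: [Ca²⁺] = (Ksp/[F⁻]^2) = 9.77×10⁻⁹ M
The smaller threshold [Ca²⁺] is reached first, so CaF₂ precipitates first.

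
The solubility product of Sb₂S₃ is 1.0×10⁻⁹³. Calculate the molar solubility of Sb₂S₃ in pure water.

Sb₂S₃(s) ⇌ 2 Sb³⁺(aq) + 3 S²⁻(aq)
Let s be the molar solubility. Then [Sb³⁺] = 2s and [S²⁻] = 3s.
Ksp = [Sb³⁺]^2[S²⁻]^3 = (2s)^2 · (3s)^3 = 108s^5
108s^5 = 1.0×10⁻⁹³  ⇒  s^5 = 9.3×10⁻⁹⁶
s = 9.8×10⁻²⁰ mol/L

9.8×10⁻²⁰ M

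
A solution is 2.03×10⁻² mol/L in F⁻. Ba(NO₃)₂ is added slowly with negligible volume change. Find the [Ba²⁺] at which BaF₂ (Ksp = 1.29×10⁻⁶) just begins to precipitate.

3.13×10⁻³ M

Precipitation of each salt begins when its ion product equals Ksp.
BaF₂(s) ⇌ Ba²⁺(aq) + 2 F⁻(aq)
Ksp = [Ba²⁺][F⁻]^2 = [Ba²⁺](2.03×10⁻²)^2
[Ba²⁺] = 1.29×10⁻⁶ / (2.03×10⁻²)^2 = 3.13×10⁻³
[Ba²⁺] = 3.13×10⁻³ mol/L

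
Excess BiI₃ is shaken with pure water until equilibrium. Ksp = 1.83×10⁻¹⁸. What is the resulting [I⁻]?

4.84×10⁻⁵ M

BiI₃(s) ⇌ Bi³⁺(aq) + 3 I⁻(aq)
With molar solubility s: [Bi³⁺] = s, [I⁻] = 3s.
Ksp = [Bi³⁺][I⁻]^3 = s · (3s)^3 = 27s^4 = 1.83×10⁻¹⁸
s = 1.61×10⁻⁵ mol/L
[I⁻] = 3s = 4.84×10⁻⁵ mol/L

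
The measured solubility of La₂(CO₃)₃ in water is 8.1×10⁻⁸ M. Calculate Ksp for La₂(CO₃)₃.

Ksp = 3.8×10⁻³⁴

La₂(CO₃)₃(s) ⇌ 2 La³⁺(aq) + 3 CO₃²⁻(aq)
Call the molar solubility s, so that [La³⁺] = 2s and [CO₃²⁻] = 3s.
Ksp = [La³⁺]^2[CO₃²⁻]^3 = (2s)^2 · (3s)^3 = 108s^5
Ksp = 108 × (8.1×10⁻⁸)^5 = 3.8×10⁻³⁴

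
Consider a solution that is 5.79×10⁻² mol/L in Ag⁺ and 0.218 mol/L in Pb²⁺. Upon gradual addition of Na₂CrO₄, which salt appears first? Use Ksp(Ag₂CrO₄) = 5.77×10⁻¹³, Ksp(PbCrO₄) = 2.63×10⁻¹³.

PbCrO₄

Each salt precipitates once Q = Ksp for that salt.
For Ag₂CrO₄: [CrO₄²⁻] = (Ksp/[Ag⁺]^2) = 1.72×10⁻¹⁰ mol/L
For PbCrO₄: [CrO₄²⁻] = (Ksp/[Pb²⁺]) = 1.21×10⁻¹² mol/L
Since PbCrO₄ needs less CrO₄²⁻ to reach saturation, it precipitates first.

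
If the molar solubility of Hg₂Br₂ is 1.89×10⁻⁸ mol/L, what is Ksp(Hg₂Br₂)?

Hg₂Br₂(s) ⇌ Hg₂²⁺(aq) + 2 Br⁻(aq)
Let s be the molar solubility. Then [Hg₂²⁺] = s and [Br⁻] = 2s.
Ksp = [Hg₂²⁺][Br⁻]^2 = s · (2s)^2 = 4s^3
Ksp = 4 × (1.89×10⁻⁸)^3 = 2.70×10⁻²³

Ksp = 2.70×10⁻²³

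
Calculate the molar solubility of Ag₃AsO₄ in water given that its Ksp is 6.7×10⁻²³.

Ag₃AsO₄(s) ⇌ 3 Ag⁺(aq) + AsO₄³⁻(aq)
With molar solubility s: [Ag⁺] = 3s, [AsO₄³⁻] = s.
Ksp = [Ag⁺]^3[AsO₄³⁻] = (3s)^3 · s = 27s^4
27s^4 = 6.7×10⁻²³  ⇒  s^4 = 2.5×10⁻²⁴
Taking the 4th root, s = 1.3×10⁻⁶ mol L⁻¹.

1.3×10⁻⁶ M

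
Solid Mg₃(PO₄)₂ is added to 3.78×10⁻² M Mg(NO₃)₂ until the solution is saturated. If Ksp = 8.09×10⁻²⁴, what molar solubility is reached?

Mg₃(PO₄)₂(s) ⇌ 3 Mg²⁺(aq) + 2 PO₄³⁻(aq)
With Mg²⁺ already at 3.78×10⁻² M and s small, take [Mg²⁺] ≈ 3.78×10⁻² M and [PO₄³⁻] = 2s.
Ksp = [Mg²⁺]^3[PO₄³⁻]^2 = (3.78×10⁻²)^3(2s)^2
(2s)^2 = 8.09×10⁻²⁴ / (3.78×10⁻²)^3 = 1.50×10⁻¹⁹
s = 1.94×10⁻¹⁰ M

1.94×10⁻¹⁰ M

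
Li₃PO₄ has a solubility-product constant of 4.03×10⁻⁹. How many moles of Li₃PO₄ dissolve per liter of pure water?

Li₃PO₄(s) ⇌ 3 Li⁺(aq) + PO₄³⁻(aq)
If s mol/L of Li₃PO₄ dissolves, [Li⁺] = 3s and [PO₄³⁻] = s.
Ksp = [Li⁺]^3[PO₄³⁻] = (3s)^3 · s = 27s^4
27s^4 = 4.03×10⁻⁹  ⇒  s^4 = 1.49×10⁻¹⁰
Taking the 4th root, s = 3.50×10⁻³ mol/L.

3.50×10⁻³ M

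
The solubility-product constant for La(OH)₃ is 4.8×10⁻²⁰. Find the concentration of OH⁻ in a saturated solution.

1.9×10⁻⁵ M

La(OH)₃(s) ⇌ La³⁺(aq) + 3 OH⁻(aq)
Call the molar solubility s, so that [La³⁺] = s and [OH⁻] = 3s.
Ksp = [La³⁺][OH⁻]^3 = s · (3s)^3 = 27s^4 = 4.8×10⁻²⁰
s = 6.5×10⁻⁶ M
[OH⁻] = 3s = 1.9×10⁻⁵ M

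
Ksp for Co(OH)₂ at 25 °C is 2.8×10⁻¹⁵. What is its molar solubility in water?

8.9×10⁻⁶ M

Co(OH)₂(s) ⇌ Co²⁺(aq) + 2 OH⁻(aq)
With molar solubility s: [Co²⁺] = s, [OH⁻] = 2s.
Ksp = [Co²⁺][OH⁻]^2 = s · (2s)^2 = 4s^3
4s^3 = 2.8×10⁻¹⁵  ⇒  s^3 = 7.0×10⁻¹⁶
s = 8.9×10⁻⁶ M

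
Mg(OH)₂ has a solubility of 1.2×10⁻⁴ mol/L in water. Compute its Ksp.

Mg(OH)₂(s) ⇌ Mg²⁺(aq) + 2 OH⁻(aq)
If s mol/L of Mg(OH)₂ dissolves, [Mg²⁺] = s and [OH⁻] = 2s.
Ksp = [Mg²⁺][OH⁻]^2 = s · (2s)^2 = 4s^3
Ksp = 4 × (1.2×10⁻⁴)^3 = 6.9×10⁻¹²

Ksp = 6.9×10⁻¹²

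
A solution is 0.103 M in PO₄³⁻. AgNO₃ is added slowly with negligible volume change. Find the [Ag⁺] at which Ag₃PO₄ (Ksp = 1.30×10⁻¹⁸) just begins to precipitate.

A salt starts to precipitate once the ion product Q reaches its Ksp.
Ag₃PO₄(s) ⇌ 3 Ag⁺(aq) + PO₄³⁻(aq)
Ksp = [Ag⁺]^3[PO₄³⁻] = [Ag⁺]^3(0.103)
[Ag⁺]^3 = 1.30×10⁻¹⁸ / (0.103) = 1.26×10⁻¹⁷
[Ag⁺] = 2.33×10⁻⁶ M

2.33×10⁻⁶ M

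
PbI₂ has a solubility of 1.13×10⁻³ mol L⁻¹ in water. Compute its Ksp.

Ksp = 5.77×10⁻⁹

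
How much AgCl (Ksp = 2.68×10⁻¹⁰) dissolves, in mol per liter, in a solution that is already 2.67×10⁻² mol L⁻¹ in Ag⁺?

AgCl(s) ⇌ Ag⁺(aq) + Cl⁻(aq)
Let s be the solubility of AgCl here. The common ion gives [Ag⁺] ≈ 2.67×10⁻² mol L⁻¹, and [Cl⁻] = s.
Ksp = [Ag⁺][Cl⁻] = (2.67×10⁻²)s
s = 2.68×10⁻¹⁰ / (2.67×10⁻²) = 1.00×10⁻⁸
s = 1.00×10⁻⁸ mol L⁻¹

1.00×10⁻⁸ M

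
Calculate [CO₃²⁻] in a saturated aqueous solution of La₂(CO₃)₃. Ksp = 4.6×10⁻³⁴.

La₂(CO₃)₃(s) ⇌ 2 La³⁺(aq) + 3 CO₃²⁻(aq)
Call the molar solubility s, so that [La³⁺] = 2s and [CO₃²⁻] = 3s.
Ksp = [La³⁺]^2[CO₃²⁻]^3 = (2s)^2 · (3s)^3 = 108s^5 = 4.6×10⁻³⁴
s = 8.4×10⁻⁸ mol L⁻¹
[CO₃²⁻] = 3s = 2.5×10⁻⁷ mol L⁻¹

2.5×10⁻⁷ M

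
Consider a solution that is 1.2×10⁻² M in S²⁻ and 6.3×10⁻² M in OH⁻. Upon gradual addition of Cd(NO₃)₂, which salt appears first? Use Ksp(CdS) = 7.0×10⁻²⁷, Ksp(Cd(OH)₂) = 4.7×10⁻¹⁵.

CdS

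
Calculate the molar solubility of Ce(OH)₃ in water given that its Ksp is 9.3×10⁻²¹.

4.3×10⁻⁶ M

Ce(OH)₃(s) ⇌ Ce³⁺(aq) + 3 OH⁻(aq)
Call the molar solubility s, so that [Ce³⁺] = s and [OH⁻] = 3s.
Ksp = [Ce³⁺][OH⁻]^3 = s · (3s)^3 = 27s^4
27s^4 = 9.3×10⁻²¹  ⇒  s^4 = 3.4×10⁻²²
s = 4.3×10⁻⁶ mol L⁻¹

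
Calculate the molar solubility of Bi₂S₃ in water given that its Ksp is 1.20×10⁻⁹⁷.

1.62×10⁻²⁰ M

Bi₂S₃(s) ⇌ 2 Bi³⁺(aq) + 3 S²⁻(aq)
Let s be the molar solubility. Then [Bi³⁺] = 2s and [S²⁻] = 3s.
Ksp = [Bi³⁺]^2[S²⁻]^3 = (2s)^2 · (3s)^3 = 108s^5
108s^5 = 1.20×10⁻⁹⁷  ⇒  s^5 = 1.11×10⁻⁹⁹
Taking the 5th root, s = 1.62×10⁻²⁰ mol L⁻¹.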